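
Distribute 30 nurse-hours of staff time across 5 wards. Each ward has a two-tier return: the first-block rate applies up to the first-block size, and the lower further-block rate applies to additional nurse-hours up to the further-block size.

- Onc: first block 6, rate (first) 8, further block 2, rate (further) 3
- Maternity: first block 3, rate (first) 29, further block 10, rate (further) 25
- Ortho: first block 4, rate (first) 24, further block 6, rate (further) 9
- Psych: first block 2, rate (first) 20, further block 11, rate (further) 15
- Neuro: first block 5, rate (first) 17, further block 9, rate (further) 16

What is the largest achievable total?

654

Order all 10 blocks by rate: Maternity/T1 29 > Maternity/T2 25 > Ortho/T1 24 > Psych/T1 20 > Neuro/T1 17 > Neuro/T2 16 > Psych/T2 15 > Ortho/T2 9 > Onc/T1 8 > Onc/T2 3.
Fill Maternity T1 block (3 at 29) — 27 left.
Maternity/T2 (25): +10 — 17 left.
Ortho T1 at 24: fill all 4 — 13 left.
Fill Psych T1 block (2 at 20) — 11 left.
Neuro T1 at 17: fill all 5 — 6 left.
6 remain; put them into Neuro T2 at 16.
Total = 29×3 + 25×10 + 24×4 + 20×2 + 17×5 + 16×6 = 654.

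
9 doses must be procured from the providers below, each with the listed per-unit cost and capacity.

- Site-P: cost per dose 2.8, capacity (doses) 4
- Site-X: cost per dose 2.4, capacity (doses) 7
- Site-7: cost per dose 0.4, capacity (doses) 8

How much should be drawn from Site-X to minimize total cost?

1

Use providers in increasing cost order.
Site-7 (0.4): use full 8 — 1 doses to go.
Site-X (2.4): take the remaining 1 — done.
Site-P: unused.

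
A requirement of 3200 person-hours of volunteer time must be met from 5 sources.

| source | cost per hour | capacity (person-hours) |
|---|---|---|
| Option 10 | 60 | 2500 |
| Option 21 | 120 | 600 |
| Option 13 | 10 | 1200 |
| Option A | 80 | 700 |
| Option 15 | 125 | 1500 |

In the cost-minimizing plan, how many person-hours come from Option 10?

Use sources in increasing cost order.
Take 1200 from Option 13 at 10 — need 2000 more.
Take 2000 from Option 10 at 60 to finish.
Option A, Option 21, Option 15: unused.

2000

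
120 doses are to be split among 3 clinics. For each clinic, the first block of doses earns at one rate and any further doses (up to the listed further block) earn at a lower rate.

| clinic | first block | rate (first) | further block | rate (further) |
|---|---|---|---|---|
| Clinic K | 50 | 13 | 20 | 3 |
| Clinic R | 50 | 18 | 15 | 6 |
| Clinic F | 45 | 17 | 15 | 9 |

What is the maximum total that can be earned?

Order all 6 blocks by rate: Clinic R/first 18 > Clinic F/first 17 > Clinic K/first 13 > Clinic F/second 9 > Clinic R/second 6 > Clinic K/second 3.
Clinic R/first (18): +50 — 70 left.
Fill Clinic F first block (45 at 17) — 25 left.
25 remain; put them into Clinic K first at 13.
Total = 18×50 + 17×45 + 13×25 = 1990.

1990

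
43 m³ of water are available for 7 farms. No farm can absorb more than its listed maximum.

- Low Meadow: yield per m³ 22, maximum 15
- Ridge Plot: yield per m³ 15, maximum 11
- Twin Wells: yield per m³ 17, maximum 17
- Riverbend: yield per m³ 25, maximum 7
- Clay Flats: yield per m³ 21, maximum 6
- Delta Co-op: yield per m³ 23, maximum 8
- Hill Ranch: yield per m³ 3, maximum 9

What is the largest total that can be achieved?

Highest yield per m³ first: Riverbend 25 > Delta Co-op 23 > Low Meadow 22 > Clay Flats 21 > Twin Wells 17 > Ridge Plot 15 > Hill Ranch 3.
Riverbend takes 7 to reach its cap of 7 → 36 left.
Give Delta Co-op 8 to hit its cap of 8 → 28 left.
Give Low Meadow 15 to hit its cap of 15 → 13 left.
Give Clay Flats 6 to hit its cap of 6 → 7 left.
Twin Wells: +7 (room for 17) → 7. Pool exhausted.
Total = 22×15 + 17×7 + 25×7 + 21×6 + 23×8 = 934.

934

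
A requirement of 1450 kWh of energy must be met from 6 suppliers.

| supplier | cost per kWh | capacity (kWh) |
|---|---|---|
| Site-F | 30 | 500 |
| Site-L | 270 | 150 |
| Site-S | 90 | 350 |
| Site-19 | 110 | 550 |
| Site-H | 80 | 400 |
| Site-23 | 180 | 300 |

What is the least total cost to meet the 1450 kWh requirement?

100500

Cheapest first:
Take 500 from Site-F at 30 ; need 950 more.
Take 400 from Site-H at 80 ; need 550 more.
Site-S (90): use full 350 ; 200 kWh to go.
Site-19 at 110: take 200 of its 550 ; requirement met.
Site-23, Site-L: unused.
Cost = 500×30 + 400×80 + 350×90 + 200×110 = 100500.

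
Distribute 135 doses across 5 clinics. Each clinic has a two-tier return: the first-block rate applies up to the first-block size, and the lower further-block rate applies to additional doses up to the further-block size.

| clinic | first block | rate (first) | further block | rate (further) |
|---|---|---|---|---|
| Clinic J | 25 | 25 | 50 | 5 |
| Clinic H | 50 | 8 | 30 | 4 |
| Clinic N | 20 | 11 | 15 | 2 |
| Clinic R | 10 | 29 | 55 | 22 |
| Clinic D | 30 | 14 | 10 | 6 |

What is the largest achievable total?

2710

Treat each block as its own option and order by rate: Clinic R/tier1 29 > Clinic J/tier1 25 > Clinic R/tier2 22 > Clinic D/tier1 14 > Clinic N/tier1 11 > Clinic H/tier1 8 > Clinic D/tier2 6 > Clinic J/tier2 5 > Clinic H/tier2 4 > Clinic N/tier2 2.
Clinic R tier1 at 29: fill all 10 → 125 left.
Fill Clinic J tier1 block (25 at 25) → 100 left.
Clinic R/tier2 (22): +55 → 45 left.
Clinic D/tier1 (14): +30 → 15 left.
15 remain; put them into Clinic N tier1 at 11.
Total = 29×10 + 25×25 + 22×55 + 14×30 + 11×15 = 2710.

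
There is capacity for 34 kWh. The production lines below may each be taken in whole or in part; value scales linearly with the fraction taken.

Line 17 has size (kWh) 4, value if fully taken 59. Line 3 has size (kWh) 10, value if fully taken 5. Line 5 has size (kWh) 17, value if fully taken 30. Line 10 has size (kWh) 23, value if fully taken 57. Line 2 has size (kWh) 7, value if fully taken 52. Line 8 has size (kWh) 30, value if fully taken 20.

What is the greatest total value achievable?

Rank by value-to-size ratio: Line 17 59/4≈14.8, Line 2 52/7≈7.43, Line 10 57/23≈2.48, Line 5 30/17≈1.76, Line 8 20/30≈0.667, Line 3 5/10≈0.5.
All 4 kWh of Line 17 fit (value 59) ; 30 remain.
Take all of Line 2 (7 kWh, value 52) ; 23 kWh left.
Line 10: take in full, 23 kWh for value 57 ; 0 left.
Total value = 168.

168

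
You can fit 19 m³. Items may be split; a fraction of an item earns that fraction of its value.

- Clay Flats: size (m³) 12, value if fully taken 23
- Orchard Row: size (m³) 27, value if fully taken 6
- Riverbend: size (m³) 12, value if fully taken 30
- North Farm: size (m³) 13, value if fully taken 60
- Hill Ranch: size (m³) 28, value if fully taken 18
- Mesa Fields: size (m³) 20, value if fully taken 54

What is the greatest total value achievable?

76.2

Sort by value density: North Farm 60/13≈4.62, Mesa Fields 54/20≈2.7, Riverbend 30/12≈2.5, Clay Flats 23/12≈1.92, Hill Ranch 18/28≈0.643, Orchard Row 6/27≈0.222.
All 13 m³ of North Farm fit (value 60) — 6 remain.
Fill the last 6 m³ with part of Mesa Fields: 6/20 of it earns 16.2.
Total value = 76.2.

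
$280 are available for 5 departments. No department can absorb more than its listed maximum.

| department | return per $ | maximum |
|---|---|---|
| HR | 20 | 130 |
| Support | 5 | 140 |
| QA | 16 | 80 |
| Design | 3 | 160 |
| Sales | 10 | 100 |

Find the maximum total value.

4580

Highest return per $ first: HR 20 > QA 16 > Sales 10 > Support 5 > Design 3.
HR takes 130 to reach its cap of 130 → 150 left.
Give QA 80 to hit its cap of 80 → 70 left.
Only 70 left; Sales takes them to reach 70.
Total = 20×130 + 16×80 + 10×70 = 4580.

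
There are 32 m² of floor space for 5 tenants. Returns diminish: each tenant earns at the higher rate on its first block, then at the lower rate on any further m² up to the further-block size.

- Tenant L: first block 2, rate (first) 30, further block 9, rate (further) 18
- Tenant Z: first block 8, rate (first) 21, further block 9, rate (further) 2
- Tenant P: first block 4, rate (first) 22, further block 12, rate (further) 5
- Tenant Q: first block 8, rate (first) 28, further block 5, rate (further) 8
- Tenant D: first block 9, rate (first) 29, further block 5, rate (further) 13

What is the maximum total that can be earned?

Rank every tier by rate: Tenant L/tier1 30 > Tenant D/tier1 29 > Tenant Q/tier1 28 > Tenant P/tier1 22 > Tenant Z/tier1 21 > Tenant L/tier2 18 > Tenant D/tier2 13 > Tenant Q/tier2 8 > Tenant P/tier2 5 > Tenant Z/tier2 2.
Tenant L tier1 at 30: fill all 2 → 30 left.
Fill Tenant D tier1 block (9 at 29) → 21 left.
Tenant Q tier1 at 28: fill all 8 → 13 left.
Tenant P/tier1 (22): +4 → 9 left.
Tenant Z tier1 at 21: fill all 8 → 1 left.
1 remain; put them into Tenant L tier2 at 18.
Total = 30×2 + 29×9 + 28×8 + 22×4 + 21×8 + 18×1 = 819.

819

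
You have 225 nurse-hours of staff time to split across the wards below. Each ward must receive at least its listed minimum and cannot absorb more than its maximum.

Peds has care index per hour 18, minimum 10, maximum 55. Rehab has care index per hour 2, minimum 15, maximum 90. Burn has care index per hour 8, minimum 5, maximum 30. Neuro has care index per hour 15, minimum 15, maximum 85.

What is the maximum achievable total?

Meeting every minimum uses 10+15+5+15 = 45 nurse-hours, leaving 180.
Highest care index per hour first: Peds 18 > Neuro 15 > Burn 8 > Rehab 2.
Peds: +45 to 55 (cap) — 135 left.
Neuro: +70 to 85 (cap) — 65 left.
Give Burn 25 more to hit its cap of 30 — 40 left.
Rehab: +40 (room for 75) → 55. Pool exhausted.
Total = 18×55 + 2×55 + 8×30 + 15×85 = 2615.

2615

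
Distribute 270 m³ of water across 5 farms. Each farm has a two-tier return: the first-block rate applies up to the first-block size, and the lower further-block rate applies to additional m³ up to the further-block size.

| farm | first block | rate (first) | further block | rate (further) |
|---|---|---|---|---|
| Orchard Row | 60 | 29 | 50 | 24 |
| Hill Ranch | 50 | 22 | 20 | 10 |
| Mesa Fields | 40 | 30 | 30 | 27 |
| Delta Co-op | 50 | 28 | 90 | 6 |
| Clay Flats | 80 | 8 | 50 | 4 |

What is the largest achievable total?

7230

Treat each block as its own option and order by rate: Mesa Fields/T1 30 > Orchard Row/T1 29 > Delta Co-op/T1 28 > Mesa Fields/T2 27 > Orchard Row/T2 24 > Hill Ranch/T1 22 > Hill Ranch/T2 10 > Clay Flats/T1 8 > Delta Co-op/T2 6 > Clay Flats/T2 4.
Mesa Fields/T1 (30): +40 ; 230 left.
Orchard Row T1 at 29: fill all 60 ; 170 left.
Fill Delta Co-op T1 block (50 at 28) ; 120 left.
Mesa Fields T2 at 27: fill all 30 ; 90 left.
Fill Orchard Row T2 block (50 at 24) ; 40 left.
Hill Ranch T1 at 22: only 40 left, fill 40.
Total = 30×40 + 29×60 + 28×50 + 27×30 + 24×50 + 22×40 = 7230.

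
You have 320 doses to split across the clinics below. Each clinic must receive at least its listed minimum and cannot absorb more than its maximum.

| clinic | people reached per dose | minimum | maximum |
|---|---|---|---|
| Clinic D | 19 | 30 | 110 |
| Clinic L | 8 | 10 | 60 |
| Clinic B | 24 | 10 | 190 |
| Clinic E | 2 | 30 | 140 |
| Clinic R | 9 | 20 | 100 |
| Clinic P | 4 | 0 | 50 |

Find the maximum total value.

Meeting every minimum uses 30+10+10+30+20+0 = 100 doses, leaving 220.
Rank by people reached per dose: Clinic B 24 > Clinic D 19 > Clinic R 9 > Clinic L 8 > Clinic P 4 > Clinic E 2.
Clinic B: +180 to 190 (cap) — 40 left.
Clinic D has room for 80 more but only 40 remain, so it gets 70.
Total = 19×70 + 8×10 + 24×190 + 2×30 + 9×20 = 6210.

6210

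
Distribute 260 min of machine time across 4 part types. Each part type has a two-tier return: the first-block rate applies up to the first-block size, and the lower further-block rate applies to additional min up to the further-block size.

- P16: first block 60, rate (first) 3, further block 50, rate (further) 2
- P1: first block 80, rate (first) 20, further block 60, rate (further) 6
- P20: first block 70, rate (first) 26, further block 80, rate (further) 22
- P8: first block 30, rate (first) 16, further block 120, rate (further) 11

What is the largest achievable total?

5660

Order all 8 blocks by rate: P20/tier1 26 > P20/tier2 22 > P1/tier1 20 > P8/tier1 16 > P8/tier2 11 > P1/tier2 6 > P16/tier1 3 > P16/tier2 2.
Fill P20 tier1 block (70 at 26) → 190 left.
P20/tier2 (22): +80 → 110 left.
P1 tier1 at 20: fill all 80 → 30 left.
Fill P8 tier1 block (30 at 16) → 0 left.
Total = 26×70 + 22×80 + 20×80 + 16×30 = 5660.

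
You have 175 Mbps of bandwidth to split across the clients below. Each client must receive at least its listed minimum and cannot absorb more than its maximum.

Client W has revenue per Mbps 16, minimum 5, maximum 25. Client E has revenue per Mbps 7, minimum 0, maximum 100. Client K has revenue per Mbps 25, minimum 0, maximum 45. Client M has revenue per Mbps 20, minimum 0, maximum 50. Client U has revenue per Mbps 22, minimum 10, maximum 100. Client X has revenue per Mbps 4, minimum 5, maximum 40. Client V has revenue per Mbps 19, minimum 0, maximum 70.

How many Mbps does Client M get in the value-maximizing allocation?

20

Meeting every minimum uses 5+0+0+0+10+5+0 = 20 Mbps, leaving 155.
Rank by revenue per Mbps: Client K 25 > Client U 22 > Client M 20 > Client V 19 > Client W 16 > Client E 7 > Client X 4.
Client K: +45 to 45 (cap) → 110 left.
Give Client U 90 more to hit its cap of 100 → 20 left.
Only 20 left; Client M takes them to reach 20.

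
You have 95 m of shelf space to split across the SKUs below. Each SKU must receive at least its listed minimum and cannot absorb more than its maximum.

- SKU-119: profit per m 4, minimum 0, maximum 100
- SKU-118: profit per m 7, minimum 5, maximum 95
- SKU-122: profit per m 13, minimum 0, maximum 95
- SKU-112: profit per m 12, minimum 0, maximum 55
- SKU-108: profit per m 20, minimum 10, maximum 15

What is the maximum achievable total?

1310

Meeting every minimum uses 0+5+0+0+10 = 15 m, leaving 80.
Highest profit per m first: SKU-108 20 > SKU-122 13 > SKU-112 12 > SKU-118 7 > SKU-119 4.
SKU-108: +5 to 15 (cap) → 75 left.
Only 75 left; SKU-122 takes them to reach 75.
Total = 7×5 + 13×75 + 20×15 = 1310.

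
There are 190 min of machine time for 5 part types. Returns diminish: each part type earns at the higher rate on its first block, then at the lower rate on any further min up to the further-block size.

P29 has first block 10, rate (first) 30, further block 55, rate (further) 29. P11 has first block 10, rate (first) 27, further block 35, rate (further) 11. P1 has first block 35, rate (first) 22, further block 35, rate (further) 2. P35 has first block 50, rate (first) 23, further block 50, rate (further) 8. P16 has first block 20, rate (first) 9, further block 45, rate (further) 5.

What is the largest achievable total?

Treat each block as its own option and order by rate: P29/tier1 30 > P29/tier2 29 > P11/tier1 27 > P35/tier1 23 > P1/tier1 22 > P11/tier2 11 > P16/tier1 9 > P35/tier2 8 > P16/tier2 5 > P1/tier2 2.
P29 tier1 at 30: fill all 10 → 180 left.
P29/tier2 (29): +55 → 125 left.
Fill P11 tier1 block (10 at 27) → 115 left.
P35 tier1 at 23: fill all 50 → 65 left.
Fill P1 tier1 block (35 at 22) → 30 left.
P11 tier2 at 11: only 30 left, fill 30.
Total = 30×10 + 29×55 + 27×10 + 23×50 + 22×35 + 11×30 = 4415.

4415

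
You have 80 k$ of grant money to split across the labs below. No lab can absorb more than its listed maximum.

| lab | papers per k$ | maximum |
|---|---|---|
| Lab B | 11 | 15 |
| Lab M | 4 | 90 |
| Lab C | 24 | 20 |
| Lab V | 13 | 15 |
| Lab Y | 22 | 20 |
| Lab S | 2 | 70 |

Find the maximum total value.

1320

Rank by papers per k$: Lab C 24 > Lab Y 22 > Lab V 13 > Lab B 11 > Lab M 4 > Lab S 2.
Lab C: +20 to 20 (cap) — 60 left.
Give Lab Y 20 to hit its cap of 20 — 40 left.
Lab V: +15 to 15 (cap) — 25 left.
Lab B takes 15 to reach its cap of 15 — 10 left.
Lab M: +10 (room for 90) → 10. Pool exhausted.
Total = 11×15 + 4×10 + 24×20 + 13×15 + 22×20 = 1320.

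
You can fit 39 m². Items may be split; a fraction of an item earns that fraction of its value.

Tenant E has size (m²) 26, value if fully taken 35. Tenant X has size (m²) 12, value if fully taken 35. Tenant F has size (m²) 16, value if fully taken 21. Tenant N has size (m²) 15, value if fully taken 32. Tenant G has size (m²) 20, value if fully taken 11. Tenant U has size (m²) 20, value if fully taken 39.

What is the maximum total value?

90.4

Sort by value density: Tenant X 35/12≈2.92, Tenant N 32/15≈2.13, Tenant U 39/20≈1.95, Tenant E 35/26≈1.35, Tenant F 21/16≈1.31, Tenant G 11/20≈0.55.
All 12 m² of Tenant X fit (value 35) → 27 remain.
Tenant N: take in full, 15 m² for value 32 → 12 left.
Fill the last 12 m² with part of Tenant U: 12/20 of it earns 23.4.
Total value = 90.4.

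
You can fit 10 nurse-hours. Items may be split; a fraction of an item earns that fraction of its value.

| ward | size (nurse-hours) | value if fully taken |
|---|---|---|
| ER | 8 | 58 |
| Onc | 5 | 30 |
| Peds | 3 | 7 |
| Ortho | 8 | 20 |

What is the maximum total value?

70

Best value per unit of size first: ER 58/8≈7.25, Onc 30/5≈6, Ortho 20/8≈2.5, Peds 7/3≈2.33.
ER: take in full, 8 nurse-hours for value 58 ; 2 left.
Only 2 nurse-hours remain; take 2/5 of Onc for value 30×2/5 = 12.
Total value = 70.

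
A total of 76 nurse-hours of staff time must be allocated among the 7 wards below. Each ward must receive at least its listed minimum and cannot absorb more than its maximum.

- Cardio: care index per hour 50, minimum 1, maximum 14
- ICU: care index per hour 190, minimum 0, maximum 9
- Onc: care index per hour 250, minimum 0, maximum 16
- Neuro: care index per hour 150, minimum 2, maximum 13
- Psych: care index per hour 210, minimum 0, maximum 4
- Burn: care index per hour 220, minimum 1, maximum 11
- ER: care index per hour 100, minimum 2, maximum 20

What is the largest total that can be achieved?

13070

Meeting every minimum uses 1+0+0+2+0+1+2 = 6 nurse-hours, leaving 70.
Order the wards by care index per hour: Onc 250 > Burn 220 > Psych 210 > ICU 190 > Neuro 150 > ER 100 > Cardio 50.
Give Onc 16 more to hit its cap of 16 ; 54 left.
Burn: +10 to 11 (cap) ; 44 left.
Psych takes 4 more to reach its cap of 4 ; 40 left.
Give ICU 9 more to hit its cap of 9 ; 31 left.
Neuro takes 11 more to reach its cap of 13 ; 20 left.
ER: +18 to 20 (cap) ; 2 left.
Cardio has room for 13 more but only 2 remain, so it gets 3.
Total = 50×3 + 190×9 + 250×16 + 150×13 + 210×4 + 220×11 + 100×20 = 13070.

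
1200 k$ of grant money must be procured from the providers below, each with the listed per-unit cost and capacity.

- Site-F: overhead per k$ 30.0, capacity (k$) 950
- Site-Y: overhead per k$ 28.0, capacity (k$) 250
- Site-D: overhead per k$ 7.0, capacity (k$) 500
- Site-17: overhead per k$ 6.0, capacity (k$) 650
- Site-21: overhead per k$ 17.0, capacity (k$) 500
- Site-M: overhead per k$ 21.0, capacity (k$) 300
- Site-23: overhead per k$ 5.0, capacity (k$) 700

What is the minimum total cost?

6500

Use providers in increasing cost order.
Take 700 from Site-23 at 5.0 ; need 500 more.
Take 500 from Site-17 at 6.0 to finish.
Site-D, Site-21, Site-M, Site-Y, Site-F: unused.
Cost = 700×5.0 + 500×6.0 = 6500.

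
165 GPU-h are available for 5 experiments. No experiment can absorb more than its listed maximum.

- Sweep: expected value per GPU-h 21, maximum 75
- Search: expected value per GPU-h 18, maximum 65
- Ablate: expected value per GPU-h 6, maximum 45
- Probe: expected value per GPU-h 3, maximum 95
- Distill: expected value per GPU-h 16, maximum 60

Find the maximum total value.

3145

Order the experiments by expected value per GPU-h: Sweep 21 > Search 18 > Distill 16 > Ablate 6 > Probe 3.
Sweep takes 75 to reach its cap of 75 → 90 left.
Give Search 65 to hit its cap of 65 → 25 left.
Distill has room for 60 but only 25 remain, so it gets 25.
Total = 21×75 + 18×65 + 16×25 = 3145.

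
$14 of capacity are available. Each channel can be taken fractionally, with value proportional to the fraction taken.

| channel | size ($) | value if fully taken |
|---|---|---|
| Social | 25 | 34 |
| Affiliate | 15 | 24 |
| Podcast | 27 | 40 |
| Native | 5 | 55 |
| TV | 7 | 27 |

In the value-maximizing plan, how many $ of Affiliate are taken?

2

Best value per unit of size first: Native 55/5≈11, TV 27/7≈3.86, Affiliate 24/15≈1.6, Podcast 40/27≈1.48, Social 34/25≈1.36.
Take all of Native (5 $, value 55) → 9 $ left.
All 7 $ of TV fit (value 27) → 2 remain.
Only 2 $ remain; take 2/15 of Affiliate for value 24×2/15 = 3.2.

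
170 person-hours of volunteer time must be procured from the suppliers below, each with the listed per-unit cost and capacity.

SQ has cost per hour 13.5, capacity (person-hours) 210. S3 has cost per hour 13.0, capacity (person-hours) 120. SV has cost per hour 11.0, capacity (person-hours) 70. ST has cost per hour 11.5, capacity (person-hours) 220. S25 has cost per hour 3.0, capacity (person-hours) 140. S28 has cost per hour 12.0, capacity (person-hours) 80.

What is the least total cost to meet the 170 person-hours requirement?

750

Cheapest first:
S25 at 3.0: take all 140 person-hours → 30 still needed.
SV (11.0): take the remaining 30 → done.
ST, S28, S3, SQ: unused.
Cost = 140×3.0 + 30×11.0 = 750.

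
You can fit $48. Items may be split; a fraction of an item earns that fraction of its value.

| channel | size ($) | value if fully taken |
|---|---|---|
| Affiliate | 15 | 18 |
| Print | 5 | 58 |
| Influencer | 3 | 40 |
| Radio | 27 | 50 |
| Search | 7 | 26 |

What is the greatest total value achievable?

181.2

Sort by value density: Influencer 40/3≈13.3, Print 58/5≈11.6, Search 26/7≈3.71, Radio 50/27≈1.85, Affiliate 18/15≈1.2.
Influencer: take in full, 3 $ for value 40 → 45 left.
Print: take in full, 5 $ for value 58 → 40 left.
Search: take in full, 7 $ for value 26 → 33 left.
Radio: take in full, 27 $ for value 50 → 6 left.
6 $ left: a 6/15 share of Affiliate gives 18×6/15 = 7.2.
Total value = 181.2.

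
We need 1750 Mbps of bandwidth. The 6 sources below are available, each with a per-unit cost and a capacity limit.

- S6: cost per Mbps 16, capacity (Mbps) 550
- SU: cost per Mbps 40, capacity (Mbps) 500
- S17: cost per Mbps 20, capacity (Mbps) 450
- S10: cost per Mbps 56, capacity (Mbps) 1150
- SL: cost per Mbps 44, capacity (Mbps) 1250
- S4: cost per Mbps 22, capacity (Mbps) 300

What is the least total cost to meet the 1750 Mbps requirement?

Cheapest first:
S6 at 16: take all 550 Mbps — 1200 still needed.
S17 at 20: take all 450 Mbps — 750 still needed.
S4 (22): use full 300 — 450 Mbps to go.
Take 450 from SU at 40 to finish.
SL, S10: unused.
Cost = 550×16 + 450×20 + 300×22 + 450×40 = 42400.

42400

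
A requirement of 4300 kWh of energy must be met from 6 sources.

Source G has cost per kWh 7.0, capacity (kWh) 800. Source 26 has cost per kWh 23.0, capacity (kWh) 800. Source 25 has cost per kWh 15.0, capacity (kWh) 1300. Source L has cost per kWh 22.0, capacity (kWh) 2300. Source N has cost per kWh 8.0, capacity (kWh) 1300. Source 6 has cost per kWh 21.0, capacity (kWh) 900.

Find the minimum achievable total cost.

Cheapest first:
Take 800 from Source G at 7.0 → need 3500 more.
Source N at 8.0: take all 1300 kWh → 2200 still needed.
Take 1300 from Source 25 at 15.0 → need 900 more.
Source 6 (21.0): use full 900 → 0 kWh to go.
Source L, Source 26: unused.
Cost = 800×7.0 + 1300×8.0 + 1300×15.0 + 900×21.0 = 54400.

54400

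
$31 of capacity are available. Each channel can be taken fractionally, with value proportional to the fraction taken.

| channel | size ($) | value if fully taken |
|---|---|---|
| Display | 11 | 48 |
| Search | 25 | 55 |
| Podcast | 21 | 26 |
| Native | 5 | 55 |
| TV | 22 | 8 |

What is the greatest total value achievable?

Best value per unit of size first: Native 55/5≈11, Display 48/11≈4.36, Search 55/25≈2.2, Podcast 26/21≈1.24, TV 8/22≈0.364.
Native: take in full, 5 $ for value 55 ; 26 left.
All 11 $ of Display fit (value 48) ; 15 remain.
Only 15 $ remain; take 15/25 of Search for value 55×15/25 = 33.
Total value = 136.

136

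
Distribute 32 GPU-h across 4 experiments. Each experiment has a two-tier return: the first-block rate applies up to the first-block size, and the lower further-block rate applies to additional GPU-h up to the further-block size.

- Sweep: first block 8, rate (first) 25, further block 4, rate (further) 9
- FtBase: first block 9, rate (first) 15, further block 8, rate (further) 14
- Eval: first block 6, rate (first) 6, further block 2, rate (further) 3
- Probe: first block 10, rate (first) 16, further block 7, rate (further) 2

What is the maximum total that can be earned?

Treat each block as its own option and order by rate: Sweep/T1 25 > Probe/T1 16 > FtBase/T1 15 > FtBase/T2 14 > Sweep/T2 9 > Eval/T1 6 > Eval/T2 3 > Probe/T2 2.
Fill Sweep T1 block (8 at 25) ; 24 left.
Probe T1 at 16: fill all 10 ; 14 left.
FtBase/T1 (15): +9 ; 5 left.
5 remain; put them into FtBase T2 at 14.
Total = 25×8 + 16×10 + 15×9 + 14×5 = 565.

565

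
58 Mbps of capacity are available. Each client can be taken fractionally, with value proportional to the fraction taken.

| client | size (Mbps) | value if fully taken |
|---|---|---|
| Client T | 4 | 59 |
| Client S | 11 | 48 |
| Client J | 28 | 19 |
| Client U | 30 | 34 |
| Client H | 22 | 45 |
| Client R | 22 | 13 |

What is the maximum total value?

Best value per unit of size first: Client T 59/4≈14.8, Client S 48/11≈4.36, Client H 45/22≈2.05, Client U 34/30≈1.13, Client J 19/28≈0.679, Client R 13/22≈0.591.
Client T: take in full, 4 Mbps for value 59 — 54 left.
Take all of Client S (11 Mbps, value 48) — 43 Mbps left.
Client H: take in full, 22 Mbps for value 45 — 21 left.
21 Mbps left: a 21/30 share of Client U gives 34×21/30 = 23.8.
Total value = 175.8.

175.8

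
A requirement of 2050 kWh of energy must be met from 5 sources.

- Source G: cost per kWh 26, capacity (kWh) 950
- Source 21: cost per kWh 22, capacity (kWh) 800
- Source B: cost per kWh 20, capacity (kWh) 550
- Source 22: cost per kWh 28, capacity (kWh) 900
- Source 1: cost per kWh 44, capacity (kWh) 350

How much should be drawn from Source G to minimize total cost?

Use sources in increasing cost order.
Take 550 from Source B at 20 — need 1500 more.
Take 800 from Source 21 at 22 — need 700 more.
Source G at 26: take 700 of its 950 — requirement met.
Source 22, Source 1: unused.

700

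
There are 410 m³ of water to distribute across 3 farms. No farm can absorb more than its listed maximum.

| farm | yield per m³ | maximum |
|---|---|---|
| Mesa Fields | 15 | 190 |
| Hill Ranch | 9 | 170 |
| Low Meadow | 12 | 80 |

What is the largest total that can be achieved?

Order the farms by yield per m³: Mesa Fields 15 > Low Meadow 12 > Hill Ranch 9.
Mesa Fields takes 190 to reach its cap of 190 — 220 left.
Low Meadow: +80 to 80 (cap) — 140 left.
Only 140 left; Hill Ranch takes them to reach 140.
Total = 15×190 + 9×140 + 12×80 = 5070.

5070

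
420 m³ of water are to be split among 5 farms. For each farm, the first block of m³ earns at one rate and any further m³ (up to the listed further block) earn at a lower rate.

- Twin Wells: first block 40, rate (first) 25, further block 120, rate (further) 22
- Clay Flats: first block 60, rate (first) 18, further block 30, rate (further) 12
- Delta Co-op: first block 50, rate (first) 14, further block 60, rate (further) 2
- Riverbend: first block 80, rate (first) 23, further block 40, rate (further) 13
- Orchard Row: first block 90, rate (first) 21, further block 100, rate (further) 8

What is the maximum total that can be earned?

Rank every tier by rate: Twin Wells/first 25 > Riverbend/first 23 > Twin Wells/second 22 > Orchard Row/first 21 > Clay Flats/first 18 > Delta Co-op/first 14 > Riverbend/second 13 > Clay Flats/second 12 > Orchard Row/second 8 > Delta Co-op/second 2.
Fill Twin Wells first block (40 at 25) → 380 left.
Fill Riverbend first block (80 at 23) → 300 left.
Fill Twin Wells second block (120 at 22) → 180 left.
Orchard Row first at 21: fill all 90 → 90 left.
Clay Flats/first (18): +60 → 30 left.
Delta Co-op first at 14: only 30 left, fill 30.
Total = 25×40 + 23×80 + 22×120 + 21×90 + 18×60 + 14×30 = 8870.

8870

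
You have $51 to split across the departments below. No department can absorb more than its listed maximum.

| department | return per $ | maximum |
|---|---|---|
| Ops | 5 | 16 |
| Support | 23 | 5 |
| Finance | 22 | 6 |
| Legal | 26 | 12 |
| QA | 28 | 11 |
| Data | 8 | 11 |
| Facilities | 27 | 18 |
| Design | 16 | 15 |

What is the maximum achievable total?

1331

Highest return per $ first: QA 28 > Facilities 27 > Legal 26 > Support 23 > Finance 22 > Design 16 > Data 8 > Ops 5.
Give QA 11 to hit its cap of 11 — 40 left.
Give Facilities 18 to hit its cap of 18 — 22 left.
Legal: +12 to 12 (cap) — 10 left.
Give Support 5 to hit its cap of 5 — 5 left.
Only 5 left; Finance takes them to reach 5.
Total = 23×5 + 22×5 + 26×12 + 28×11 + 27×18 = 1331.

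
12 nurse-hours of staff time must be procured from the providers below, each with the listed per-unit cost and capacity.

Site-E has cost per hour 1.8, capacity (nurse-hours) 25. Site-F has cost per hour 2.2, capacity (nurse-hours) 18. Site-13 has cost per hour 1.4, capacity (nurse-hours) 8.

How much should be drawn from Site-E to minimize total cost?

4

Fill from the cheapest provider first.
Site-13 (1.4): use full 8 — 4 nurse-hours to go.
Site-E (1.8): take the remaining 4 — done.
Site-F: unused.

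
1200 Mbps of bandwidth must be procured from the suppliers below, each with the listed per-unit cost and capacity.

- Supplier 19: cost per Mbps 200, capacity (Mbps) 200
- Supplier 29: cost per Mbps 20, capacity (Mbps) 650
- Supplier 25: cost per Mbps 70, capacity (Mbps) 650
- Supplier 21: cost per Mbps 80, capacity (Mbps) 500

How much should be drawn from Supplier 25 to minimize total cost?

Fill from the cheapest supplier first.
Supplier 29 (20): use full 650 ; 550 Mbps to go.
Supplier 25 (70): take the remaining 550 ; done.
Supplier 21, Supplier 19: unused.

550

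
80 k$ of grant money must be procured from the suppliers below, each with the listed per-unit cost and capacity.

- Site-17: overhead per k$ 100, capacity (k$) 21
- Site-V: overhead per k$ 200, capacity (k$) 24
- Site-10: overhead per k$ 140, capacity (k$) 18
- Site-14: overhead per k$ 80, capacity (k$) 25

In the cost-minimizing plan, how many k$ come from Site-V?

Cheapest first:
Site-14 at 80: take all 25 k$ → 55 still needed.
Site-17 (100): use full 21 → 34 k$ to go.
Site-10 at 140: take all 18 k$ → 16 still needed.
Take 16 from Site-V at 200 to finish.

16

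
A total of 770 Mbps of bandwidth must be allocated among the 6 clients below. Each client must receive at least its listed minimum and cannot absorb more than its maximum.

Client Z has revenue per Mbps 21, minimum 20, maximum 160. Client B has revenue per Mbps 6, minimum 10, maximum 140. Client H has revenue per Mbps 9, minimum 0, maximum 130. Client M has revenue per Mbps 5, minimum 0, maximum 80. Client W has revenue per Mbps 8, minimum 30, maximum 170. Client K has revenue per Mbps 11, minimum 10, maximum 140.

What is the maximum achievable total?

Meeting every minimum uses 20+10+0+0+30+10 = 70 Mbps, leaving 700.
Highest revenue per Mbps first: Client Z 21 > Client K 11 > Client H 9 > Client W 8 > Client B 6 > Client M 5.
Client Z takes 140 more to reach its cap of 160 ; 560 left.
Client K takes 130 more to reach its cap of 140 ; 430 left.
Client H takes 130 more to reach its cap of 130 ; 300 left.
Client W takes 140 more to reach its cap of 170 ; 160 left.
Client B takes 130 more to reach its cap of 140 ; 30 left.
Only 30 left; Client M takes them to reach 30.
Total = 21×160 + 6×140 + 9×130 + 5×30 + 8×170 + 11×140 = 8420.

8420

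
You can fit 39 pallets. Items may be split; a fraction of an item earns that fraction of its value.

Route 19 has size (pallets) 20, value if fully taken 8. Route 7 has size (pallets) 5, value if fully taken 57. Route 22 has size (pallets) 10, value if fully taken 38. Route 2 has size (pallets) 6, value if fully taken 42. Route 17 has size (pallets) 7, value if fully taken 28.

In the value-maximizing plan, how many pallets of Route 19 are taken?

11

Best value per unit of size first: Route 7 57/5≈11.4, Route 2 42/6≈7, Route 17 28/7≈4, Route 22 38/10≈3.8, Route 19 8/20≈0.4.
Take all of Route 7 (5 pallets, value 57) ; 34 pallets left.
All 6 pallets of Route 2 fit (value 42) ; 28 remain.
Route 17: take in full, 7 pallets for value 28 ; 21 left.
Route 22: take in full, 10 pallets for value 38 ; 11 left.
Only 11 pallets remain; take 11/20 of Route 19 for value 8×11/20 = 4.4.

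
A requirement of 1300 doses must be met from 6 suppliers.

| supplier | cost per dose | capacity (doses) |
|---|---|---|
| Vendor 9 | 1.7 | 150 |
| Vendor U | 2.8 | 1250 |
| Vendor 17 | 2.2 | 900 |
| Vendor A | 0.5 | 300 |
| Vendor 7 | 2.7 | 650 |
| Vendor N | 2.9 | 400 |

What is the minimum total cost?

Cheapest first:
Take 300 from Vendor A at 0.5 — need 1000 more.
Vendor 9 at 1.7: take all 150 doses — 850 still needed.
Take 850 from Vendor 17 at 2.2 to finish.
Vendor 7, Vendor U, Vendor N: unused.
Cost = 300×0.5 + 150×1.7 + 850×2.2 = 2275.

2275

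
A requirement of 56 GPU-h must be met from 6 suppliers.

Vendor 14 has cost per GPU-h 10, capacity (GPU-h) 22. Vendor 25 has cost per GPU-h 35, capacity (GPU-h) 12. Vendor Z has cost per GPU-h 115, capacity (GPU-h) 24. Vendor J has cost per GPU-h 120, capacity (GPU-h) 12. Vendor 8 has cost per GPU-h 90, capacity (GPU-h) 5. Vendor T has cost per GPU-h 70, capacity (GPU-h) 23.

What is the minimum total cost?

2180

Fill from the cheapest supplier first.
Vendor 14 at 10: take all 22 GPU-h ; 34 still needed.
Vendor 25 at 35: take all 12 GPU-h ; 22 still needed.
Take 22 from Vendor T at 70 to finish.
Vendor 8, Vendor Z, Vendor J: unused.
Cost = 22×10 + 12×35 + 22×70 = 2180.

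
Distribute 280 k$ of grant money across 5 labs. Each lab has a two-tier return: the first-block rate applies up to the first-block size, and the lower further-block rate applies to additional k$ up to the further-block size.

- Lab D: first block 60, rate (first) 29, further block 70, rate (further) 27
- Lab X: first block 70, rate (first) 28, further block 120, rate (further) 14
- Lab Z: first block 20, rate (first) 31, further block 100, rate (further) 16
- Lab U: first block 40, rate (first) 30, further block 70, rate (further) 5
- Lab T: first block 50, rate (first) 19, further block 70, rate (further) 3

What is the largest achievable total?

7790

Rank every tier by rate: Lab Z/tier1 31 > Lab U/tier1 30 > Lab D/tier1 29 > Lab X/tier1 28 > Lab D/tier2 27 > Lab T/tier1 19 > Lab Z/tier2 16 > Lab X/tier2 14 > Lab U/tier2 5 > Lab T/tier2 3.
Lab Z tier1 at 31: fill all 20 ; 260 left.
Fill Lab U tier1 block (40 at 30) ; 220 left.
Lab D tier1 at 29: fill all 60 ; 160 left.
Lab X/tier1 (28): +70 ; 90 left.
Fill Lab D tier2 block (70 at 27) ; 20 left.
Lab T tier1 at 19: only 20 left, fill 20.
Total = 31×20 + 30×40 + 29×60 + 28×70 + 27×70 + 19×20 = 7790.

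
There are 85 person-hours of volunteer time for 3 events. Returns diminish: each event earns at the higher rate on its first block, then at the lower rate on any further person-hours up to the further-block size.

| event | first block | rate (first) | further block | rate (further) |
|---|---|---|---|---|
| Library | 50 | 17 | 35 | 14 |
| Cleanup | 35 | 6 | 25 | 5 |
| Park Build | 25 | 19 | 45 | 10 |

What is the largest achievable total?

Order all 6 blocks by rate: Park Build/T1 19 > Library/T1 17 > Library/T2 14 > Park Build/T2 10 > Cleanup/T1 6 > Cleanup/T2 5.
Fill Park Build T1 block (25 at 19) → 60 left.
Library/T1 (17): +50 → 10 left.
10 remain; put them into Library T2 at 14.
Total = 19×25 + 17×50 + 14×10 = 1465.

1465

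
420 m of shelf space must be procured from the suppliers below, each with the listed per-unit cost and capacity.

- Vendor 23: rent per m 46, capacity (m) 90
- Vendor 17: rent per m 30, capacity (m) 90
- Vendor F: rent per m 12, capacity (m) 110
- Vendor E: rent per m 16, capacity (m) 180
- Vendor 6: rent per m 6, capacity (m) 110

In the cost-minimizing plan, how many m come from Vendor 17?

Fill from the cheapest supplier first.
Take 110 from Vendor 6 at 6 ; need 310 more.
Vendor F (12): use full 110 ; 200 m to go.
Vendor E (16): use full 180 ; 20 m to go.
Take 20 from Vendor 17 at 30 to finish.
Vendor 23: unused.

20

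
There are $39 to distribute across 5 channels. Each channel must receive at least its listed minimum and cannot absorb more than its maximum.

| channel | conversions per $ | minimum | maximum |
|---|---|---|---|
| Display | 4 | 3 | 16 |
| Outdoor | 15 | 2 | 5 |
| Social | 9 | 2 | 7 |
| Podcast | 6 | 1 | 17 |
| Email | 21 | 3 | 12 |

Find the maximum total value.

Meeting every minimum uses 3+2+2+1+3 = 11 $, leaving 28.
Highest conversions per $ first: Email 21 > Outdoor 15 > Social 9 > Podcast 6 > Display 4.
Email: +9 to 12 (cap) ; 19 left.
Outdoor takes 3 more to reach its cap of 5 ; 16 left.
Social takes 5 more to reach its cap of 7 ; 11 left.
Podcast: +11 (room for 16) → 12. Pool exhausted.
Total = 4×3 + 15×5 + 9×7 + 6×12 + 21×12 = 474.

474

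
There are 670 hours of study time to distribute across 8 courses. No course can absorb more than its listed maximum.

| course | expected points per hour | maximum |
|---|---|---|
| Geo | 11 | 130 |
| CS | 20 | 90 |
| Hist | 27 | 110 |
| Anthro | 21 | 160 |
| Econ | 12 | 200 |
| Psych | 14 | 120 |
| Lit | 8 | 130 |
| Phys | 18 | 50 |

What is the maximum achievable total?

Rank by expected points per hour: Hist 27 > Anthro 21 > CS 20 > Phys 18 > Psych 14 > Econ 12 > Geo 11 > Lit 8.
Give Hist 110 to hit its cap of 110 → 560 left.
Anthro takes 160 to reach its cap of 160 → 400 left.
CS: +90 to 90 (cap) → 310 left.
Phys: +50 to 50 (cap) → 260 left.
Psych takes 120 to reach its cap of 120 → 140 left.
Econ: +140 (room for 200) → 140. Pool exhausted.
Total = 20×90 + 27×110 + 21×160 + 12×140 + 14×120 + 18×50 = 12390.

12390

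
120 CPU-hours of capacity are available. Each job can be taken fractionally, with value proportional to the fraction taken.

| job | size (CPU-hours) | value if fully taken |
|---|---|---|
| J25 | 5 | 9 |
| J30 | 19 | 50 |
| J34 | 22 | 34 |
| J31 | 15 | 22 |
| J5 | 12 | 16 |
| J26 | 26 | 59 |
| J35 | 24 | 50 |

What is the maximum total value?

Rank by value-to-size ratio: J30 50/19≈2.63, J26 59/26≈2.27, J35 50/24≈2.08, J25 9/5≈1.8, J34 34/22≈1.55, J31 22/15≈1.47, J5 16/12≈1.33.
J30: take in full, 19 CPU-hours for value 50 → 101 left.
J26: take in full, 26 CPU-hours for value 59 → 75 left.
Take all of J35 (24 CPU-hours, value 50) → 51 CPU-hours left.
J25: take in full, 5 CPU-hours for value 9 → 46 left.
Take all of J34 (22 CPU-hours, value 34) → 24 CPU-hours left.
Take all of J31 (15 CPU-hours, value 22) → 9 CPU-hours left.
Only 9 CPU-hours remain; take 9/12 of J5 for value 16×9/12 = 12.
Total value = 236.

236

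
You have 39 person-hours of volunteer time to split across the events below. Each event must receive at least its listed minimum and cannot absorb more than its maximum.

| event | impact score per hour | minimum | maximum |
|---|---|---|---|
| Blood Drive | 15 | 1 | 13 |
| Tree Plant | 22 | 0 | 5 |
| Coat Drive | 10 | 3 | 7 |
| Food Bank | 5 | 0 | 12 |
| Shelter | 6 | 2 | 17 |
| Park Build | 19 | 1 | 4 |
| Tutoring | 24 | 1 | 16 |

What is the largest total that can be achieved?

747

Meeting every minimum uses 1+0+3+0+2+1+1 = 8 person-hours, leaving 31.
Rank by impact score per hour: Tutoring 24 > Tree Plant 22 > Park Build 19 > Blood Drive 15 > Coat Drive 10 > Shelter 6 > Food Bank 5.
Give Tutoring 15 more to hit its cap of 16 — 16 left.
Tree Plant: +5 to 5 (cap) — 11 left.
Park Build takes 3 more to reach its cap of 4 — 8 left.
Blood Drive: +8 (room for 12) → 9. Pool exhausted.
Total = 15×9 + 22×5 + 10×3 + 6×2 + 19×4 + 24×16 = 747.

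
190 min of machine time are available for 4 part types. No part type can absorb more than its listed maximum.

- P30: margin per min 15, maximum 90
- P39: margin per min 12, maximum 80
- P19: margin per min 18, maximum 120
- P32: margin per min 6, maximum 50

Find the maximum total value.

Highest margin per min first: P19 18 > P30 15 > P39 12 > P32 6.
Give P19 120 to hit its cap of 120 → 70 left.
P30 has room for 90 but only 70 remain, so it gets 70.
Total = 15×70 + 18×120 = 3210.

3210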